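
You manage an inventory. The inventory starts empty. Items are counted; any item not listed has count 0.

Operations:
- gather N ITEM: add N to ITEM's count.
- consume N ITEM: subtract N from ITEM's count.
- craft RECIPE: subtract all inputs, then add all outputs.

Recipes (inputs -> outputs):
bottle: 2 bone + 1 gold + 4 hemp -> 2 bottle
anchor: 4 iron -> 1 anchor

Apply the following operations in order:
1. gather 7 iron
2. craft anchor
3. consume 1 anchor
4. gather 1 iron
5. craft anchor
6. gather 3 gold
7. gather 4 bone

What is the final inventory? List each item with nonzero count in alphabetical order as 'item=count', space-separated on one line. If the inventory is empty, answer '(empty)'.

After 1 (gather 7 iron): iron=7
After 2 (craft anchor): anchor=1 iron=3
After 3 (consume 1 anchor): iron=3
After 4 (gather 1 iron): iron=4
After 5 (craft anchor): anchor=1
After 6 (gather 3 gold): anchor=1 gold=3
After 7 (gather 4 bone): anchor=1 bone=4 gold=3

Answer: anchor=1 bone=4 gold=3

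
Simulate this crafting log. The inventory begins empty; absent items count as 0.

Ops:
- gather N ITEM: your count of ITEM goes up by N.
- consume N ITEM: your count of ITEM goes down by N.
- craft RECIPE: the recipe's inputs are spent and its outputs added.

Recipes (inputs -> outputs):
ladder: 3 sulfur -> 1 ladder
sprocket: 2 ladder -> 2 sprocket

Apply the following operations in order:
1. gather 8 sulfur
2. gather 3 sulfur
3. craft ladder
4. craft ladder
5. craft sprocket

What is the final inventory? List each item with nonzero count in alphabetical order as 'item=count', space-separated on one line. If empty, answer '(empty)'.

After 1 (gather 8 sulfur): sulfur=8
After 2 (gather 3 sulfur): sulfur=11
After 3 (craft ladder): ladder=1 sulfur=8
After 4 (craft ladder): ladder=2 sulfur=5
After 5 (craft sprocket): sprocket=2 sulfur=5

Answer: sprocket=2 sulfur=5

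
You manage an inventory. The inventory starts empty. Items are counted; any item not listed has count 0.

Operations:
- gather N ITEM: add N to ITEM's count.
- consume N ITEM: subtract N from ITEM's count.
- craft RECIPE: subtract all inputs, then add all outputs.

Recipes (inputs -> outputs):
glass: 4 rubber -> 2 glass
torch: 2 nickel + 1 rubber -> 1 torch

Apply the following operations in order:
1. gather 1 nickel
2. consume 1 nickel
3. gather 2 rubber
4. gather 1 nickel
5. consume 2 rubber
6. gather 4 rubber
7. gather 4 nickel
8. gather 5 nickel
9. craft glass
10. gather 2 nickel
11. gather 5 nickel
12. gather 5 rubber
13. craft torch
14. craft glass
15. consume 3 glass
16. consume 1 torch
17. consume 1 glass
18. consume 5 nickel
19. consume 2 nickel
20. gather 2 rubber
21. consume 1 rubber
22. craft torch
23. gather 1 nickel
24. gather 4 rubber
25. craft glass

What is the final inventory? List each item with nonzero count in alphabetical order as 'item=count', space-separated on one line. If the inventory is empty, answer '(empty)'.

After 1 (gather 1 nickel): nickel=1
After 2 (consume 1 nickel): (empty)
After 3 (gather 2 rubber): rubber=2
After 4 (gather 1 nickel): nickel=1 rubber=2
After 5 (consume 2 rubber): nickel=1
After 6 (gather 4 rubber): nickel=1 rubber=4
After 7 (gather 4 nickel): nickel=5 rubber=4
After 8 (gather 5 nickel): nickel=10 rubber=4
After 9 (craft glass): glass=2 nickel=10
After 10 (gather 2 nickel): glass=2 nickel=12
After 11 (gather 5 nickel): glass=2 nickel=17
After 12 (gather 5 rubber): glass=2 nickel=17 rubber=5
After 13 (craft torch): glass=2 nickel=15 rubber=4 torch=1
After 14 (craft glass): glass=4 nickel=15 torch=1
After 15 (consume 3 glass): glass=1 nickel=15 torch=1
After 16 (consume 1 torch): glass=1 nickel=15
After 17 (consume 1 glass): nickel=15
After 18 (consume 5 nickel): nickel=10
After 19 (consume 2 nickel): nickel=8
After 20 (gather 2 rubber): nickel=8 rubber=2
After 21 (consume 1 rubber): nickel=8 rubber=1
After 22 (craft torch): nickel=6 torch=1
After 23 (gather 1 nickel): nickel=7 torch=1
After 24 (gather 4 rubber): nickel=7 rubber=4 torch=1
After 25 (craft glass): glass=2 nickel=7 torch=1

Answer: glass=2 nickel=7 torch=1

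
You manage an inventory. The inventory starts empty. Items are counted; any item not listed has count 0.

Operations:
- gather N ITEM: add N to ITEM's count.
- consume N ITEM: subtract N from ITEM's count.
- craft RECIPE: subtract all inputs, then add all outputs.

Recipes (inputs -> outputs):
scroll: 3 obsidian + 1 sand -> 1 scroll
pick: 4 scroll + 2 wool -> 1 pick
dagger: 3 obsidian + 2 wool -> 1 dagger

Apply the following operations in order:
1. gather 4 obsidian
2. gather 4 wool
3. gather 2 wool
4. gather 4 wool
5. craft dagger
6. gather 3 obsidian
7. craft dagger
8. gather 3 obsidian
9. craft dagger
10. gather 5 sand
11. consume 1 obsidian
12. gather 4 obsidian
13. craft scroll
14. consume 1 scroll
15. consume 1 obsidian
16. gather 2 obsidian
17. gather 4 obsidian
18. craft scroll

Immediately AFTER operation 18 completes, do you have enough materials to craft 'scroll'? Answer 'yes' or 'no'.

Answer: yes

Derivation:
After 1 (gather 4 obsidian): obsidian=4
After 2 (gather 4 wool): obsidian=4 wool=4
After 3 (gather 2 wool): obsidian=4 wool=6
After 4 (gather 4 wool): obsidian=4 wool=10
After 5 (craft dagger): dagger=1 obsidian=1 wool=8
After 6 (gather 3 obsidian): dagger=1 obsidian=4 wool=8
After 7 (craft dagger): dagger=2 obsidian=1 wool=6
After 8 (gather 3 obsidian): dagger=2 obsidian=4 wool=6
After 9 (craft dagger): dagger=3 obsidian=1 wool=4
After 10 (gather 5 sand): dagger=3 obsidian=1 sand=5 wool=4
After 11 (consume 1 obsidian): dagger=3 sand=5 wool=4
After 12 (gather 4 obsidian): dagger=3 obsidian=4 sand=5 wool=4
After 13 (craft scroll): dagger=3 obsidian=1 sand=4 scroll=1 wool=4
After 14 (consume 1 scroll): dagger=3 obsidian=1 sand=4 wool=4
After 15 (consume 1 obsidian): dagger=3 sand=4 wool=4
After 16 (gather 2 obsidian): dagger=3 obsidian=2 sand=4 wool=4
After 17 (gather 4 obsidian): dagger=3 obsidian=6 sand=4 wool=4
After 18 (craft scroll): dagger=3 obsidian=3 sand=3 scroll=1 wool=4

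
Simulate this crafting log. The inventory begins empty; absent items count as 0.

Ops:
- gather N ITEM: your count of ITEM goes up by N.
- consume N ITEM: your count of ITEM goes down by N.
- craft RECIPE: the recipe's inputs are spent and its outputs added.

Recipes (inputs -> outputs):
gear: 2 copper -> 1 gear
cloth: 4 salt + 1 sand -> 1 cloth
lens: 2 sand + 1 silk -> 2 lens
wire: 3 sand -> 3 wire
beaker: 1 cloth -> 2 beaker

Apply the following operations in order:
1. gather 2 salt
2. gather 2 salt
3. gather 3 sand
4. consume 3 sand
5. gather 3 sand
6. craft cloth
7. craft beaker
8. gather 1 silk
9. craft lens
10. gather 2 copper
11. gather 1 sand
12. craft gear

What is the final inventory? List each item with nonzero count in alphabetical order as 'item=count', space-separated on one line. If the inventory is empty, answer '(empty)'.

Answer: beaker=2 gear=1 lens=2 sand=1

Derivation:
After 1 (gather 2 salt): salt=2
After 2 (gather 2 salt): salt=4
After 3 (gather 3 sand): salt=4 sand=3
After 4 (consume 3 sand): salt=4
After 5 (gather 3 sand): salt=4 sand=3
After 6 (craft cloth): cloth=1 sand=2
After 7 (craft beaker): beaker=2 sand=2
After 8 (gather 1 silk): beaker=2 sand=2 silk=1
After 9 (craft lens): beaker=2 lens=2
After 10 (gather 2 copper): beaker=2 copper=2 lens=2
After 11 (gather 1 sand): beaker=2 copper=2 lens=2 sand=1
After 12 (craft gear): beaker=2 gear=1 lens=2 sand=1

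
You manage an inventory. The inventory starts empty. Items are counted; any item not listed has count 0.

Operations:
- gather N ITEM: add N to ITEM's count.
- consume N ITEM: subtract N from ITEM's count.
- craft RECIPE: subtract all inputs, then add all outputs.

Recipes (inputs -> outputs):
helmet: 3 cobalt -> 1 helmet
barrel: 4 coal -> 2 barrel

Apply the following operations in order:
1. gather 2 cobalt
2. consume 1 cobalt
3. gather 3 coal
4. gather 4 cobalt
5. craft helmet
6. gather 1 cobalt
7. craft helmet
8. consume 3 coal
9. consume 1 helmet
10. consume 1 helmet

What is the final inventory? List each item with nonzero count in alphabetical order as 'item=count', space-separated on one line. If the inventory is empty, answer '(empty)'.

Answer: (empty)

Derivation:
After 1 (gather 2 cobalt): cobalt=2
After 2 (consume 1 cobalt): cobalt=1
After 3 (gather 3 coal): coal=3 cobalt=1
After 4 (gather 4 cobalt): coal=3 cobalt=5
After 5 (craft helmet): coal=3 cobalt=2 helmet=1
After 6 (gather 1 cobalt): coal=3 cobalt=3 helmet=1
After 7 (craft helmet): coal=3 helmet=2
After 8 (consume 3 coal): helmet=2
After 9 (consume 1 helmet): helmet=1
After 10 (consume 1 helmet): (empty)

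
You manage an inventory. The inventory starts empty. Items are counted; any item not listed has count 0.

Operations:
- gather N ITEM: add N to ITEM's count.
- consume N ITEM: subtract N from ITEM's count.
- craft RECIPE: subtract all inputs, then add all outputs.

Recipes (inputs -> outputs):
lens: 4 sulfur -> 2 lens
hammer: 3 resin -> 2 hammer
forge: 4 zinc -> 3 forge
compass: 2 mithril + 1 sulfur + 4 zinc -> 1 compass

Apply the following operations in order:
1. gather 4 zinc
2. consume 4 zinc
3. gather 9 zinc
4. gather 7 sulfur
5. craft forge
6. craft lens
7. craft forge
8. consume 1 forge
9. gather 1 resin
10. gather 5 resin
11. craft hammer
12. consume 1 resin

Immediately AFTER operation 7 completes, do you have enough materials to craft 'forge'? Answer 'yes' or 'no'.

After 1 (gather 4 zinc): zinc=4
After 2 (consume 4 zinc): (empty)
After 3 (gather 9 zinc): zinc=9
After 4 (gather 7 sulfur): sulfur=7 zinc=9
After 5 (craft forge): forge=3 sulfur=7 zinc=5
After 6 (craft lens): forge=3 lens=2 sulfur=3 zinc=5
After 7 (craft forge): forge=6 lens=2 sulfur=3 zinc=1

Answer: no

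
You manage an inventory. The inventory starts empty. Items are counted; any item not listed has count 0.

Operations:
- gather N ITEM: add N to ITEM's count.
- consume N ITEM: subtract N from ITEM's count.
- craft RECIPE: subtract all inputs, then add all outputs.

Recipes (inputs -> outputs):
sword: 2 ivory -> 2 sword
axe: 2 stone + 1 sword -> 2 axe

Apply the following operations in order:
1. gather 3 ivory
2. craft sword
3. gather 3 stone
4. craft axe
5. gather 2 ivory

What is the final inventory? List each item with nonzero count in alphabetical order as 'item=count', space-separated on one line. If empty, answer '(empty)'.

Answer: axe=2 ivory=3 stone=1 sword=1

Derivation:
After 1 (gather 3 ivory): ivory=3
After 2 (craft sword): ivory=1 sword=2
After 3 (gather 3 stone): ivory=1 stone=3 sword=2
After 4 (craft axe): axe=2 ivory=1 stone=1 sword=1
After 5 (gather 2 ivory): axe=2 ivory=3 stone=1 sword=1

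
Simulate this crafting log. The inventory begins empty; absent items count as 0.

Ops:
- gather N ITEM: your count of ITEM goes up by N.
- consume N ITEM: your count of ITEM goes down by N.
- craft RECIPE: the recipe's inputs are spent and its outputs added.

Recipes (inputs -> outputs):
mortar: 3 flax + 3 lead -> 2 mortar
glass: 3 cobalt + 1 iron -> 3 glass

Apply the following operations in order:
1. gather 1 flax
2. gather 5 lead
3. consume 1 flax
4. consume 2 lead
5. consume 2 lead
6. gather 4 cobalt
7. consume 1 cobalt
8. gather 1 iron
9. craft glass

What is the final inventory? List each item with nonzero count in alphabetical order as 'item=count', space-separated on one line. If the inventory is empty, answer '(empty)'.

Answer: glass=3 lead=1

Derivation:
After 1 (gather 1 flax): flax=1
After 2 (gather 5 lead): flax=1 lead=5
After 3 (consume 1 flax): lead=5
After 4 (consume 2 lead): lead=3
After 5 (consume 2 lead): lead=1
After 6 (gather 4 cobalt): cobalt=4 lead=1
After 7 (consume 1 cobalt): cobalt=3 lead=1
After 8 (gather 1 iron): cobalt=3 iron=1 lead=1
After 9 (craft glass): glass=3 lead=1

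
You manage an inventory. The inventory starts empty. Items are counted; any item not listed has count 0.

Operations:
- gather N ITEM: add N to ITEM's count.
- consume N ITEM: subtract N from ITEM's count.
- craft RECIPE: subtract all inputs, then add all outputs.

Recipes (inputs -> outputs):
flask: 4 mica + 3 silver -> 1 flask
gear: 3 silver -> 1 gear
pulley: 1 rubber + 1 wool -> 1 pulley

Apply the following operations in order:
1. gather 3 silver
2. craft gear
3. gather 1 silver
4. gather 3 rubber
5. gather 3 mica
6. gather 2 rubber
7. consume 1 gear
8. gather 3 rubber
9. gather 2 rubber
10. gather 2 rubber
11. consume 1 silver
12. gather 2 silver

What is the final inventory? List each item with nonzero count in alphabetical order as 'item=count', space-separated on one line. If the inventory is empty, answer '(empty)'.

Answer: mica=3 rubber=12 silver=2

Derivation:
After 1 (gather 3 silver): silver=3
After 2 (craft gear): gear=1
After 3 (gather 1 silver): gear=1 silver=1
After 4 (gather 3 rubber): gear=1 rubber=3 silver=1
After 5 (gather 3 mica): gear=1 mica=3 rubber=3 silver=1
After 6 (gather 2 rubber): gear=1 mica=3 rubber=5 silver=1
After 7 (consume 1 gear): mica=3 rubber=5 silver=1
After 8 (gather 3 rubber): mica=3 rubber=8 silver=1
After 9 (gather 2 rubber): mica=3 rubber=10 silver=1
After 10 (gather 2 rubber): mica=3 rubber=12 silver=1
After 11 (consume 1 silver): mica=3 rubber=12
After 12 (gather 2 silver): mica=3 rubber=12 silver=2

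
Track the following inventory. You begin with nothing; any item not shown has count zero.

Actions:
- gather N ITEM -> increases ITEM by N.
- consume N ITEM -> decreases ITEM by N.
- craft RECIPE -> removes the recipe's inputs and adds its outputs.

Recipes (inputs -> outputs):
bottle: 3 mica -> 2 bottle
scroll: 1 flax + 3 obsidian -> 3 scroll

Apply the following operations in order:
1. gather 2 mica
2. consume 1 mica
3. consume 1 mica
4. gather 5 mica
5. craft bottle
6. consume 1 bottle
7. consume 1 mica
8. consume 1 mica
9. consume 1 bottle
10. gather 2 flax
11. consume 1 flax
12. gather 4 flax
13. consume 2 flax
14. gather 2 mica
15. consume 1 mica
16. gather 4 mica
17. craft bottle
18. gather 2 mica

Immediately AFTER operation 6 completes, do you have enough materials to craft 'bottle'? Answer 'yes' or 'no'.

Answer: no

Derivation:
After 1 (gather 2 mica): mica=2
After 2 (consume 1 mica): mica=1
After 3 (consume 1 mica): (empty)
After 4 (gather 5 mica): mica=5
After 5 (craft bottle): bottle=2 mica=2
After 6 (consume 1 bottle): bottle=1 mica=2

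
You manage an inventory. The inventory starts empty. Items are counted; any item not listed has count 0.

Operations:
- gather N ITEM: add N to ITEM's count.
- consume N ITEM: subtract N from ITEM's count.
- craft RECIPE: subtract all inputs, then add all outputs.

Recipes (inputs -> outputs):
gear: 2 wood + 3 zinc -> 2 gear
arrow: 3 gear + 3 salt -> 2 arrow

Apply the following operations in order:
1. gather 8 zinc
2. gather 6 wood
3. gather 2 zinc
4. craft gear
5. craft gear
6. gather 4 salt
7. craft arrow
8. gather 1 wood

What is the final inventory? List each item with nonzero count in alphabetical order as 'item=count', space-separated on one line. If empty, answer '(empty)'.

Answer: arrow=2 gear=1 salt=1 wood=3 zinc=4

Derivation:
After 1 (gather 8 zinc): zinc=8
After 2 (gather 6 wood): wood=6 zinc=8
After 3 (gather 2 zinc): wood=6 zinc=10
After 4 (craft gear): gear=2 wood=4 zinc=7
After 5 (craft gear): gear=4 wood=2 zinc=4
After 6 (gather 4 salt): gear=4 salt=4 wood=2 zinc=4
After 7 (craft arrow): arrow=2 gear=1 salt=1 wood=2 zinc=4
After 8 (gather 1 wood): arrow=2 gear=1 salt=1 wood=3 zinc=4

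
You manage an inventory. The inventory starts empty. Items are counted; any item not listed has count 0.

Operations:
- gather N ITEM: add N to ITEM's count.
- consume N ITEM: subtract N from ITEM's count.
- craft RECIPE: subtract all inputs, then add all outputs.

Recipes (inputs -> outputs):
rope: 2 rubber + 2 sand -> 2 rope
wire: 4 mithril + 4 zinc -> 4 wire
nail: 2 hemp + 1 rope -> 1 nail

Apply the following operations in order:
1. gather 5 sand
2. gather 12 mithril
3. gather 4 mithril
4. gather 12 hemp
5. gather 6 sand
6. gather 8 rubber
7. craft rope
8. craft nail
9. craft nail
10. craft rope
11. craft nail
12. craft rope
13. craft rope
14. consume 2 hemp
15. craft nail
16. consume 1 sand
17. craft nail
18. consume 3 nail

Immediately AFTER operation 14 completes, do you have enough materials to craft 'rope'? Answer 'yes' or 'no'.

After 1 (gather 5 sand): sand=5
After 2 (gather 12 mithril): mithril=12 sand=5
After 3 (gather 4 mithril): mithril=16 sand=5
After 4 (gather 12 hemp): hemp=12 mithril=16 sand=5
After 5 (gather 6 sand): hemp=12 mithril=16 sand=11
After 6 (gather 8 rubber): hemp=12 mithril=16 rubber=8 sand=11
After 7 (craft rope): hemp=12 mithril=16 rope=2 rubber=6 sand=9
After 8 (craft nail): hemp=10 mithril=16 nail=1 rope=1 rubber=6 sand=9
After 9 (craft nail): hemp=8 mithril=16 nail=2 rubber=6 sand=9
After 10 (craft rope): hemp=8 mithril=16 nail=2 rope=2 rubber=4 sand=7
After 11 (craft nail): hemp=6 mithril=16 nail=3 rope=1 rubber=4 sand=7
After 12 (craft rope): hemp=6 mithril=16 nail=3 rope=3 rubber=2 sand=5
After 13 (craft rope): hemp=6 mithril=16 nail=3 rope=5 sand=3
After 14 (consume 2 hemp): hemp=4 mithril=16 nail=3 rope=5 sand=3

Answer: no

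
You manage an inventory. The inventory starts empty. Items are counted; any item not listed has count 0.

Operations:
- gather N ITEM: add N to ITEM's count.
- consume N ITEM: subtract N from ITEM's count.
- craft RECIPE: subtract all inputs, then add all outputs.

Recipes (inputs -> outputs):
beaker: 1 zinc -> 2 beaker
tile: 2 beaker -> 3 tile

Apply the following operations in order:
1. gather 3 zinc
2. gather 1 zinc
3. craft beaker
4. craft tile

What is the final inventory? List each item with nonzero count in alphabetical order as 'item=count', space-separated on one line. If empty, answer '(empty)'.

Answer: tile=3 zinc=3

Derivation:
After 1 (gather 3 zinc): zinc=3
After 2 (gather 1 zinc): zinc=4
After 3 (craft beaker): beaker=2 zinc=3
After 4 (craft tile): tile=3 zinc=3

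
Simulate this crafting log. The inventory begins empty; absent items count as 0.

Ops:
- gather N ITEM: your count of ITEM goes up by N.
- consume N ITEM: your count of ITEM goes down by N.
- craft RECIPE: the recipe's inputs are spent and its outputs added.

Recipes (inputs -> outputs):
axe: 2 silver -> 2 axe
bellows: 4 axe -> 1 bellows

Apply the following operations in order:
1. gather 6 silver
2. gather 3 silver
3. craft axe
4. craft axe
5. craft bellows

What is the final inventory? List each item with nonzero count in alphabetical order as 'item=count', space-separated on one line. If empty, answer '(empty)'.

After 1 (gather 6 silver): silver=6
After 2 (gather 3 silver): silver=9
After 3 (craft axe): axe=2 silver=7
After 4 (craft axe): axe=4 silver=5
After 5 (craft bellows): bellows=1 silver=5

Answer: bellows=1 silver=5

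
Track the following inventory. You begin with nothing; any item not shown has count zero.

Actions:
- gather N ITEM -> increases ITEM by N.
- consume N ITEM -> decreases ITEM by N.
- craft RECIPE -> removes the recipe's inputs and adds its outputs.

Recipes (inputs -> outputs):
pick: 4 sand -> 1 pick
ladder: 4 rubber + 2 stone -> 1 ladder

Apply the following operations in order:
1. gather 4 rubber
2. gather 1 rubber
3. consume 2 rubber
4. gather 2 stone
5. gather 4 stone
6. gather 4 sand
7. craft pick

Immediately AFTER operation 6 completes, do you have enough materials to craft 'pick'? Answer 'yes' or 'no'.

After 1 (gather 4 rubber): rubber=4
After 2 (gather 1 rubber): rubber=5
After 3 (consume 2 rubber): rubber=3
After 4 (gather 2 stone): rubber=3 stone=2
After 5 (gather 4 stone): rubber=3 stone=6
After 6 (gather 4 sand): rubber=3 sand=4 stone=6

Answer: yes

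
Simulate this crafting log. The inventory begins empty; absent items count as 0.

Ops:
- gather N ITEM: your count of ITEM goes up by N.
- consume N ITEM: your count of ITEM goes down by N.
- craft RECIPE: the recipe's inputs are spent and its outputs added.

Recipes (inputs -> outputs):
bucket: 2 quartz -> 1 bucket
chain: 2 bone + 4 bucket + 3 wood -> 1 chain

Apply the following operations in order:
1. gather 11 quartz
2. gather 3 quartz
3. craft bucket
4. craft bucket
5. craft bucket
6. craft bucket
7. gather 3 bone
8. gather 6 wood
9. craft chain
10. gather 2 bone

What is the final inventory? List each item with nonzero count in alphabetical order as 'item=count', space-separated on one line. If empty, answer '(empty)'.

After 1 (gather 11 quartz): quartz=11
After 2 (gather 3 quartz): quartz=14
After 3 (craft bucket): bucket=1 quartz=12
After 4 (craft bucket): bucket=2 quartz=10
After 5 (craft bucket): bucket=3 quartz=8
After 6 (craft bucket): bucket=4 quartz=6
After 7 (gather 3 bone): bone=3 bucket=4 quartz=6
After 8 (gather 6 wood): bone=3 bucket=4 quartz=6 wood=6
After 9 (craft chain): bone=1 chain=1 quartz=6 wood=3
After 10 (gather 2 bone): bone=3 chain=1 quartz=6 wood=3

Answer: bone=3 chain=1 quartz=6 wood=3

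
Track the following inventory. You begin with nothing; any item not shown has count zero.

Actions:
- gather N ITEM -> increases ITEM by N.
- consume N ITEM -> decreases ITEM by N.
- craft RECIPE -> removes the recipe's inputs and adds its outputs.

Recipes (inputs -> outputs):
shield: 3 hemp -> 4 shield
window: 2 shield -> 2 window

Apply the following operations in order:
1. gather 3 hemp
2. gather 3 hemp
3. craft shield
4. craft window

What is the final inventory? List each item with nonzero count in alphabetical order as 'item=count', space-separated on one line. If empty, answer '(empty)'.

Answer: hemp=3 shield=2 window=2

Derivation:
After 1 (gather 3 hemp): hemp=3
After 2 (gather 3 hemp): hemp=6
After 3 (craft shield): hemp=3 shield=4
After 4 (craft window): hemp=3 shield=2 window=2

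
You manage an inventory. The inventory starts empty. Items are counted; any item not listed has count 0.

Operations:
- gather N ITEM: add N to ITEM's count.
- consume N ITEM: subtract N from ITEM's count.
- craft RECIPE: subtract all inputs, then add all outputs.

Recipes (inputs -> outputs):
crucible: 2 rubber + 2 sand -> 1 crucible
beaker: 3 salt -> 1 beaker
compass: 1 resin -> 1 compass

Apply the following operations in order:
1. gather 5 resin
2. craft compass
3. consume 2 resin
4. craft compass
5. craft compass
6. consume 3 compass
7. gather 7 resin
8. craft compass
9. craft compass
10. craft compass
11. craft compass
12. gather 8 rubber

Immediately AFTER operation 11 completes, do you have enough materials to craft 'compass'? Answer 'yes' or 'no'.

After 1 (gather 5 resin): resin=5
After 2 (craft compass): compass=1 resin=4
After 3 (consume 2 resin): compass=1 resin=2
After 4 (craft compass): compass=2 resin=1
After 5 (craft compass): compass=3
After 6 (consume 3 compass): (empty)
After 7 (gather 7 resin): resin=7
After 8 (craft compass): compass=1 resin=6
After 9 (craft compass): compass=2 resin=5
After 10 (craft compass): compass=3 resin=4
After 11 (craft compass): compass=4 resin=3

Answer: yes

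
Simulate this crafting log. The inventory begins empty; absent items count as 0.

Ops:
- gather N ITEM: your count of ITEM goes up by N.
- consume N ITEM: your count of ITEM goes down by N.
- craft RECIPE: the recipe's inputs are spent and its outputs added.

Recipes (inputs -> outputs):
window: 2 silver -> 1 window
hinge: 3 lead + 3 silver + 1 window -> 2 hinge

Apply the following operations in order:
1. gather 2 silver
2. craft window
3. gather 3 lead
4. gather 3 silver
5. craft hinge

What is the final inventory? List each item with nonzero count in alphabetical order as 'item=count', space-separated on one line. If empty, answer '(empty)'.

After 1 (gather 2 silver): silver=2
After 2 (craft window): window=1
After 3 (gather 3 lead): lead=3 window=1
After 4 (gather 3 silver): lead=3 silver=3 window=1
After 5 (craft hinge): hinge=2

Answer: hinge=2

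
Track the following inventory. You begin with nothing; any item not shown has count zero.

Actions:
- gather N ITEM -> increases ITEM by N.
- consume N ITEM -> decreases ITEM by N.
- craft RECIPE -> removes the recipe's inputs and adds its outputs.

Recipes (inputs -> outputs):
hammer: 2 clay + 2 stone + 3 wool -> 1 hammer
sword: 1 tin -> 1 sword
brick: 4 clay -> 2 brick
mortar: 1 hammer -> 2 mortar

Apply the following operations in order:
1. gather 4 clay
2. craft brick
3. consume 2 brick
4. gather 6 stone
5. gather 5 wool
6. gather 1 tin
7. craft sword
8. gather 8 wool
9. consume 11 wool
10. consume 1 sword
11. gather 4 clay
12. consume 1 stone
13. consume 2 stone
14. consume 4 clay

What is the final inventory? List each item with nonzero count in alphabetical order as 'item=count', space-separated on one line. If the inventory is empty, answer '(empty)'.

After 1 (gather 4 clay): clay=4
After 2 (craft brick): brick=2
After 3 (consume 2 brick): (empty)
After 4 (gather 6 stone): stone=6
After 5 (gather 5 wool): stone=6 wool=5
After 6 (gather 1 tin): stone=6 tin=1 wool=5
After 7 (craft sword): stone=6 sword=1 wool=5
After 8 (gather 8 wool): stone=6 sword=1 wool=13
After 9 (consume 11 wool): stone=6 sword=1 wool=2
After 10 (consume 1 sword): stone=6 wool=2
After 11 (gather 4 clay): clay=4 stone=6 wool=2
After 12 (consume 1 stone): clay=4 stone=5 wool=2
After 13 (consume 2 stone): clay=4 stone=3 wool=2
After 14 (consume 4 clay): stone=3 wool=2

Answer: stone=3 wool=2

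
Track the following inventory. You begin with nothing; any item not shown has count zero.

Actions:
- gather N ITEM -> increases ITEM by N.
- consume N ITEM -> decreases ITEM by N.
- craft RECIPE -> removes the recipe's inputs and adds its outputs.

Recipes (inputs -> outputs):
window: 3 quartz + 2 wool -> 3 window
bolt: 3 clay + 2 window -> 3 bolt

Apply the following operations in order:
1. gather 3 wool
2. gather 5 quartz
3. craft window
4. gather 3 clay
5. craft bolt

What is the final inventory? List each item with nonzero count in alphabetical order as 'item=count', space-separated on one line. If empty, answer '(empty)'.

After 1 (gather 3 wool): wool=3
After 2 (gather 5 quartz): quartz=5 wool=3
After 3 (craft window): quartz=2 window=3 wool=1
After 4 (gather 3 clay): clay=3 quartz=2 window=3 wool=1
After 5 (craft bolt): bolt=3 quartz=2 window=1 wool=1

Answer: bolt=3 quartz=2 window=1 wool=1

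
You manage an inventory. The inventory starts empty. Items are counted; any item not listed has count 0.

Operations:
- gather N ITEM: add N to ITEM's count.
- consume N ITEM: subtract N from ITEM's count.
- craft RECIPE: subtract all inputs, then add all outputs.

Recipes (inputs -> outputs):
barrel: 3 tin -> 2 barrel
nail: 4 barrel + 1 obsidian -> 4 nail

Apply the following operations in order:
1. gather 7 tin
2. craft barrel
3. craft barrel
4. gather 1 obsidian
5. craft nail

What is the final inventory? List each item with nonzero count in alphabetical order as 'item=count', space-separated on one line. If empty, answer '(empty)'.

After 1 (gather 7 tin): tin=7
After 2 (craft barrel): barrel=2 tin=4
After 3 (craft barrel): barrel=4 tin=1
After 4 (gather 1 obsidian): barrel=4 obsidian=1 tin=1
After 5 (craft nail): nail=4 tin=1

Answer: nail=4 tin=1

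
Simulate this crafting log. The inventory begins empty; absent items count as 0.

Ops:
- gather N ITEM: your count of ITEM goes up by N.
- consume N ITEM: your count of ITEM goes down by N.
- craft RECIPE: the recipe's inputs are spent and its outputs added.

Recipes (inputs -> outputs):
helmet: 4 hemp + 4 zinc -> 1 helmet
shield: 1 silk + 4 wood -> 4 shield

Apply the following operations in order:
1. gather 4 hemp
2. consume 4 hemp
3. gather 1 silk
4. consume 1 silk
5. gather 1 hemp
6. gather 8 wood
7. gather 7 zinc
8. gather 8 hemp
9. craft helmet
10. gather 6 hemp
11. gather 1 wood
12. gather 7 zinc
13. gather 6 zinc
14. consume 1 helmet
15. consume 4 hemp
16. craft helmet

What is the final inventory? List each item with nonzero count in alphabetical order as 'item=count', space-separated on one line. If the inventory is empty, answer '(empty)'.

Answer: helmet=1 hemp=3 wood=9 zinc=12

Derivation:
After 1 (gather 4 hemp): hemp=4
After 2 (consume 4 hemp): (empty)
After 3 (gather 1 silk): silk=1
After 4 (consume 1 silk): (empty)
After 5 (gather 1 hemp): hemp=1
After 6 (gather 8 wood): hemp=1 wood=8
After 7 (gather 7 zinc): hemp=1 wood=8 zinc=7
After 8 (gather 8 hemp): hemp=9 wood=8 zinc=7
After 9 (craft helmet): helmet=1 hemp=5 wood=8 zinc=3
After 10 (gather 6 hemp): helmet=1 hemp=11 wood=8 zinc=3
After 11 (gather 1 wood): helmet=1 hemp=11 wood=9 zinc=3
After 12 (gather 7 zinc): helmet=1 hemp=11 wood=9 zinc=10
After 13 (gather 6 zinc): helmet=1 hemp=11 wood=9 zinc=16
After 14 (consume 1 helmet): hemp=11 wood=9 zinc=16
After 15 (consume 4 hemp): hemp=7 wood=9 zinc=16
After 16 (craft helmet): helmet=1 hemp=3 wood=9 zinc=12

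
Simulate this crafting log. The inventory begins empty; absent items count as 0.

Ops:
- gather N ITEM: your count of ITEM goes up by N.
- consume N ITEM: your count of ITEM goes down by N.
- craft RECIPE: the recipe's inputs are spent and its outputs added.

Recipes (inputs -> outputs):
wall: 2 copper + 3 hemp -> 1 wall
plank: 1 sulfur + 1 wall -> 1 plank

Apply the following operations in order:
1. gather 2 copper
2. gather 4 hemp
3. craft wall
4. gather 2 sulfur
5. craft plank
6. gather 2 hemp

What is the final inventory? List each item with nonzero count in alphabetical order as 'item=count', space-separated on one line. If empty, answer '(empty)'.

After 1 (gather 2 copper): copper=2
After 2 (gather 4 hemp): copper=2 hemp=4
After 3 (craft wall): hemp=1 wall=1
After 4 (gather 2 sulfur): hemp=1 sulfur=2 wall=1
After 5 (craft plank): hemp=1 plank=1 sulfur=1
After 6 (gather 2 hemp): hemp=3 plank=1 sulfur=1

Answer: hemp=3 plank=1 sulfur=1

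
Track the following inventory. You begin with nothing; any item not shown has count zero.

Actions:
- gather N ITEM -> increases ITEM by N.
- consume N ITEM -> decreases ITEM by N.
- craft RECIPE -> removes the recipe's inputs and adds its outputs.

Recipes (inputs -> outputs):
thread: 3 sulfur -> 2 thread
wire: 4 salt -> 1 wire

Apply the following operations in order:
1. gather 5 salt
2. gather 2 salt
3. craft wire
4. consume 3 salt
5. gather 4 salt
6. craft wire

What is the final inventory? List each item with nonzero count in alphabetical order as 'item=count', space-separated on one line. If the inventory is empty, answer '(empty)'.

After 1 (gather 5 salt): salt=5
After 2 (gather 2 salt): salt=7
After 3 (craft wire): salt=3 wire=1
After 4 (consume 3 salt): wire=1
After 5 (gather 4 salt): salt=4 wire=1
After 6 (craft wire): wire=2

Answer: wire=2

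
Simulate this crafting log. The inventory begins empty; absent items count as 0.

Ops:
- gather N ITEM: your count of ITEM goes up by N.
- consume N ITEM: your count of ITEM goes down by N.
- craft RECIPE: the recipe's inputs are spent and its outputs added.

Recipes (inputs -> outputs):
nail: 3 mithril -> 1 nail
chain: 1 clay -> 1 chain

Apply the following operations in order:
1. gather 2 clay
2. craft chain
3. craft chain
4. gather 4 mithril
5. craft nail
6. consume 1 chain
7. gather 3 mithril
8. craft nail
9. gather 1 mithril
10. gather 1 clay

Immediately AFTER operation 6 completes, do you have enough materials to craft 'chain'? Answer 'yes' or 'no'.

After 1 (gather 2 clay): clay=2
After 2 (craft chain): chain=1 clay=1
After 3 (craft chain): chain=2
After 4 (gather 4 mithril): chain=2 mithril=4
After 5 (craft nail): chain=2 mithril=1 nail=1
After 6 (consume 1 chain): chain=1 mithril=1 nail=1

Answer: no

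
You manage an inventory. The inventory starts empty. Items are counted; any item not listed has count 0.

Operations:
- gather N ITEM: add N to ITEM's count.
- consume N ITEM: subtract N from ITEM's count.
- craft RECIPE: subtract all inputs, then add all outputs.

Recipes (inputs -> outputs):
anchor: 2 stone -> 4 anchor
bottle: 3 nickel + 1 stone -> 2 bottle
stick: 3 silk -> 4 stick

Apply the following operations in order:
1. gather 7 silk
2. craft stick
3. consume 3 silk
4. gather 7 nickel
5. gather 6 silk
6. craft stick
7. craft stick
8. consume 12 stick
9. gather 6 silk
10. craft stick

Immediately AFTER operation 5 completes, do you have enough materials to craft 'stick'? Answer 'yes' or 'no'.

After 1 (gather 7 silk): silk=7
After 2 (craft stick): silk=4 stick=4
After 3 (consume 3 silk): silk=1 stick=4
After 4 (gather 7 nickel): nickel=7 silk=1 stick=4
After 5 (gather 6 silk): nickel=7 silk=7 stick=4

Answer: yes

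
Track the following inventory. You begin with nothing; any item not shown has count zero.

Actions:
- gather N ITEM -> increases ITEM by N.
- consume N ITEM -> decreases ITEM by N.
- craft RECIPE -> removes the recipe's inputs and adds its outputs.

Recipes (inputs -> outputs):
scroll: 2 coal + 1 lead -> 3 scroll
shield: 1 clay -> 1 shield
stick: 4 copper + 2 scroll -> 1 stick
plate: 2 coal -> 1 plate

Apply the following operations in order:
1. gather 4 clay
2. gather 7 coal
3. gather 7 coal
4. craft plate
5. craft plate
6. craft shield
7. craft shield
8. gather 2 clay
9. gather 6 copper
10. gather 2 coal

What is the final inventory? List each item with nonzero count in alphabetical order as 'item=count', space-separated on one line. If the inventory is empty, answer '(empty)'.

Answer: clay=4 coal=12 copper=6 plate=2 shield=2

Derivation:
After 1 (gather 4 clay): clay=4
After 2 (gather 7 coal): clay=4 coal=7
After 3 (gather 7 coal): clay=4 coal=14
After 4 (craft plate): clay=4 coal=12 plate=1
After 5 (craft plate): clay=4 coal=10 plate=2
After 6 (craft shield): clay=3 coal=10 plate=2 shield=1
After 7 (craft shield): clay=2 coal=10 plate=2 shield=2
After 8 (gather 2 clay): clay=4 coal=10 plate=2 shield=2
After 9 (gather 6 copper): clay=4 coal=10 copper=6 plate=2 shield=2
After 10 (gather 2 coal): clay=4 coal=12 copper=6 plate=2 shield=2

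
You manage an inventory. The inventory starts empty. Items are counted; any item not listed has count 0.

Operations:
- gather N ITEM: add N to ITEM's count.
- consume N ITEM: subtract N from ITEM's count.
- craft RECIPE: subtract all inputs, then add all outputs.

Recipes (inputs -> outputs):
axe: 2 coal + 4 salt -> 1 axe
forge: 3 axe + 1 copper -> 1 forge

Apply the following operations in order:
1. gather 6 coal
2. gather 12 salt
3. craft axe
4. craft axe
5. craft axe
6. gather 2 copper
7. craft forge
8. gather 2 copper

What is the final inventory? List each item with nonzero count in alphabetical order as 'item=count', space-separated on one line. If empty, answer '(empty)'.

After 1 (gather 6 coal): coal=6
After 2 (gather 12 salt): coal=6 salt=12
After 3 (craft axe): axe=1 coal=4 salt=8
After 4 (craft axe): axe=2 coal=2 salt=4
After 5 (craft axe): axe=3
After 6 (gather 2 copper): axe=3 copper=2
After 7 (craft forge): copper=1 forge=1
After 8 (gather 2 copper): copper=3 forge=1

Answer: copper=3 forge=1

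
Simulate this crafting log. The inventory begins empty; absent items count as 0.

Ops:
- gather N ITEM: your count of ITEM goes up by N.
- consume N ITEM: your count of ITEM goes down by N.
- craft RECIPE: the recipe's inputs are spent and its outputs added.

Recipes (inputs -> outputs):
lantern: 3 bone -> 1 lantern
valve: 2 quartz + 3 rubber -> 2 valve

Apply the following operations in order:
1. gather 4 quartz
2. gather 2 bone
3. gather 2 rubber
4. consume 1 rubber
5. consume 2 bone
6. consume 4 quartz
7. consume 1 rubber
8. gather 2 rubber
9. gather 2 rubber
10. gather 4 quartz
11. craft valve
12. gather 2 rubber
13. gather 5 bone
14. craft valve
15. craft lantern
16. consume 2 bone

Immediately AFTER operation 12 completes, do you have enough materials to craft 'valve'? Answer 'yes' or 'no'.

Answer: yes

Derivation:
After 1 (gather 4 quartz): quartz=4
After 2 (gather 2 bone): bone=2 quartz=4
After 3 (gather 2 rubber): bone=2 quartz=4 rubber=2
After 4 (consume 1 rubber): bone=2 quartz=4 rubber=1
After 5 (consume 2 bone): quartz=4 rubber=1
After 6 (consume 4 quartz): rubber=1
After 7 (consume 1 rubber): (empty)
After 8 (gather 2 rubber): rubber=2
After 9 (gather 2 rubber): rubber=4
After 10 (gather 4 quartz): quartz=4 rubber=4
After 11 (craft valve): quartz=2 rubber=1 valve=2
After 12 (gather 2 rubber): quartz=2 rubber=3 valve=2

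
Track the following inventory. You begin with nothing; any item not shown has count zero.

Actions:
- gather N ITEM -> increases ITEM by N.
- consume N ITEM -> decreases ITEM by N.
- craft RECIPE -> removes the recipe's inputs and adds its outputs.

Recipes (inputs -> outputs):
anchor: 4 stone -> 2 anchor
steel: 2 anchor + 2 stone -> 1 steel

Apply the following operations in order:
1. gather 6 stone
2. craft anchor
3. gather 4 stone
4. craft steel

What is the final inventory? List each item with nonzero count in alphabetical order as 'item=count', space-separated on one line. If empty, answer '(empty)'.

Answer: steel=1 stone=4

Derivation:
After 1 (gather 6 stone): stone=6
After 2 (craft anchor): anchor=2 stone=2
After 3 (gather 4 stone): anchor=2 stone=6
After 4 (craft steel): steel=1 stone=4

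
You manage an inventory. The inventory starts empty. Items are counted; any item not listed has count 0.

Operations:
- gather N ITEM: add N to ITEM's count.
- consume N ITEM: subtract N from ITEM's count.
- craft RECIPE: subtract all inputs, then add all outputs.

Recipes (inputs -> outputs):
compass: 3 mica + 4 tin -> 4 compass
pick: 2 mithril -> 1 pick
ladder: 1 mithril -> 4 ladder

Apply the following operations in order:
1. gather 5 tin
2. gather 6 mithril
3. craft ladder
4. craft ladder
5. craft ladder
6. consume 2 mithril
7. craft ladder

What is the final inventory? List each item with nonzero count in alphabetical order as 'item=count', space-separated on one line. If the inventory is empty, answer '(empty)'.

Answer: ladder=16 tin=5

Derivation:
After 1 (gather 5 tin): tin=5
After 2 (gather 6 mithril): mithril=6 tin=5
After 3 (craft ladder): ladder=4 mithril=5 tin=5
After 4 (craft ladder): ladder=8 mithril=4 tin=5
After 5 (craft ladder): ladder=12 mithril=3 tin=5
After 6 (consume 2 mithril): ladder=12 mithril=1 tin=5
After 7 (craft ladder): ladder=16 tin=5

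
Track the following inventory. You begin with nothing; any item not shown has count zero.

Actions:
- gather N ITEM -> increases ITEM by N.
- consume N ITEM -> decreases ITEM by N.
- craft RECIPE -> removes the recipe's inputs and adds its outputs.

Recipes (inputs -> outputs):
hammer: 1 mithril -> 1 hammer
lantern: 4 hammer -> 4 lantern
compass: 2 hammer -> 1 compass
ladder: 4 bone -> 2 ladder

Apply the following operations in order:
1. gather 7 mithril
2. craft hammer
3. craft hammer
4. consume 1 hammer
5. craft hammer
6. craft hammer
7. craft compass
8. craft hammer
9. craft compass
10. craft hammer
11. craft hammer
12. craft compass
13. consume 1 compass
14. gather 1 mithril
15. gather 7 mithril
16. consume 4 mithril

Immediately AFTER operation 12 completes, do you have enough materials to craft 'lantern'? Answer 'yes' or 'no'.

Answer: no

Derivation:
After 1 (gather 7 mithril): mithril=7
After 2 (craft hammer): hammer=1 mithril=6
After 3 (craft hammer): hammer=2 mithril=5
After 4 (consume 1 hammer): hammer=1 mithril=5
After 5 (craft hammer): hammer=2 mithril=4
After 6 (craft hammer): hammer=3 mithril=3
After 7 (craft compass): compass=1 hammer=1 mithril=3
After 8 (craft hammer): compass=1 hammer=2 mithril=2
After 9 (craft compass): compass=2 mithril=2
After 10 (craft hammer): compass=2 hammer=1 mithril=1
After 11 (craft hammer): compass=2 hammer=2
After 12 (craft compass): compass=3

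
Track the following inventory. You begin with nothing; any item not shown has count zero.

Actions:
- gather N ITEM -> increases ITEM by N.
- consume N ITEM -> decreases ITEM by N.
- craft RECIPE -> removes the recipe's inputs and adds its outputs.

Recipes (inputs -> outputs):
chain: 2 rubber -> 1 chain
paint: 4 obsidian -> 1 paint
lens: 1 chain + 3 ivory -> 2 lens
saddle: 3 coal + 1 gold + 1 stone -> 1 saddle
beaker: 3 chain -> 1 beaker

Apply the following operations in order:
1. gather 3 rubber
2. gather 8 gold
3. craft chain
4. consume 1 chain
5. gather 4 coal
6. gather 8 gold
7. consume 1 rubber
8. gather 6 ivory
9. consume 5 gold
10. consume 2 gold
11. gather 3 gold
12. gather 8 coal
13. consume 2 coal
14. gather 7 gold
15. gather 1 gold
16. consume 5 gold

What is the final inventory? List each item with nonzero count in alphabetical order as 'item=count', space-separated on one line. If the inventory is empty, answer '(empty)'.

After 1 (gather 3 rubber): rubber=3
After 2 (gather 8 gold): gold=8 rubber=3
After 3 (craft chain): chain=1 gold=8 rubber=1
After 4 (consume 1 chain): gold=8 rubber=1
After 5 (gather 4 coal): coal=4 gold=8 rubber=1
After 6 (gather 8 gold): coal=4 gold=16 rubber=1
After 7 (consume 1 rubber): coal=4 gold=16
After 8 (gather 6 ivory): coal=4 gold=16 ivory=6
After 9 (consume 5 gold): coal=4 gold=11 ivory=6
After 10 (consume 2 gold): coal=4 gold=9 ivory=6
After 11 (gather 3 gold): coal=4 gold=12 ivory=6
After 12 (gather 8 coal): coal=12 gold=12 ivory=6
After 13 (consume 2 coal): coal=10 gold=12 ivory=6
After 14 (gather 7 gold): coal=10 gold=19 ivory=6
After 15 (gather 1 gold): coal=10 gold=20 ivory=6
After 16 (consume 5 gold): coal=10 gold=15 ivory=6

Answer: coal=10 gold=15 ivory=6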